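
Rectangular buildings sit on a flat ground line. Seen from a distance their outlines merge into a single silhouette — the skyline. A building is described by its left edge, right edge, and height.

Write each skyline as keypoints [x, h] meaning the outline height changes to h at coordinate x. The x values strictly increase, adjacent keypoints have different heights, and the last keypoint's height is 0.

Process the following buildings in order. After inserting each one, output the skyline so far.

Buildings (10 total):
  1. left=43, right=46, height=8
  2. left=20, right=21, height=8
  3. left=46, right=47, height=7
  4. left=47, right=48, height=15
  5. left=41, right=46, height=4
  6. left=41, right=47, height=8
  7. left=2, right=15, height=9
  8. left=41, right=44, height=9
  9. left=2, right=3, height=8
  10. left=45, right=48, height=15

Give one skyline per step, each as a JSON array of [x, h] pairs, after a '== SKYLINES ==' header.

== SKYLINES ==
[[43,8],[46,0]]
[[20,8],[21,0],[43,8],[46,0]]
[[20,8],[21,0],[43,8],[46,7],[47,0]]
[[20,8],[21,0],[43,8],[46,7],[47,15],[48,0]]
[[20,8],[21,0],[41,4],[43,8],[46,7],[47,15],[48,0]]
[[20,8],[21,0],[41,8],[47,15],[48,0]]
[[2,9],[15,0],[20,8],[21,0],[41,8],[47,15],[48,0]]
[[2,9],[15,0],[20,8],[21,0],[41,9],[44,8],[47,15],[48,0]]
[[2,9],[15,0],[20,8],[21,0],[41,9],[44,8],[47,15],[48,0]]
[[2,9],[15,0],[20,8],[21,0],[41,9],[44,8],[45,15],[48,0]]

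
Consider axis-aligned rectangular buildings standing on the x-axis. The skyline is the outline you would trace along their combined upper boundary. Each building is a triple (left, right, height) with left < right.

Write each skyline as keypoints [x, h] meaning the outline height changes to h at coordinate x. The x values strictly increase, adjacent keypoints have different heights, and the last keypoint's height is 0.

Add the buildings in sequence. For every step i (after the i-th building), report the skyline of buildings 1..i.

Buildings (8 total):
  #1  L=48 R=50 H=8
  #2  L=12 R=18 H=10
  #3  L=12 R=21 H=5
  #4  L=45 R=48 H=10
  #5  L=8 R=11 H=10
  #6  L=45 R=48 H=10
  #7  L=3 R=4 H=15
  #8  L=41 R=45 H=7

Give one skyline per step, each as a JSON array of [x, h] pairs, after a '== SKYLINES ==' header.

== SKYLINES ==
[[48,8],[50,0]]
[[12,10],[18,0],[48,8],[50,0]]
[[12,10],[18,5],[21,0],[48,8],[50,0]]
[[12,10],[18,5],[21,0],[45,10],[48,8],[50,0]]
[[8,10],[11,0],[12,10],[18,5],[21,0],[45,10],[48,8],[50,0]]
[[8,10],[11,0],[12,10],[18,5],[21,0],[45,10],[48,8],[50,0]]
[[3,15],[4,0],[8,10],[11,0],[12,10],[18,5],[21,0],[45,10],[48,8],[50,0]]
[[3,15],[4,0],[8,10],[11,0],[12,10],[18,5],[21,0],[41,7],[45,10],[48,8],[50,0]]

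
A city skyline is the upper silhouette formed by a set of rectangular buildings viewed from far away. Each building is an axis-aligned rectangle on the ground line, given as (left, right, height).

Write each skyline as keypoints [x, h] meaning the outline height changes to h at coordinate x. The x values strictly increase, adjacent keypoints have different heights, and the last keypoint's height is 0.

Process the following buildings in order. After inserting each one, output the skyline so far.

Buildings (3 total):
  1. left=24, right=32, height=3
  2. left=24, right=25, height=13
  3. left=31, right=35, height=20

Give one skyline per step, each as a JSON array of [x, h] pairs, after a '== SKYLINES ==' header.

== SKYLINES ==
[[24,3],[32,0]]
[[24,13],[25,3],[32,0]]
[[24,13],[25,3],[31,20],[35,0]]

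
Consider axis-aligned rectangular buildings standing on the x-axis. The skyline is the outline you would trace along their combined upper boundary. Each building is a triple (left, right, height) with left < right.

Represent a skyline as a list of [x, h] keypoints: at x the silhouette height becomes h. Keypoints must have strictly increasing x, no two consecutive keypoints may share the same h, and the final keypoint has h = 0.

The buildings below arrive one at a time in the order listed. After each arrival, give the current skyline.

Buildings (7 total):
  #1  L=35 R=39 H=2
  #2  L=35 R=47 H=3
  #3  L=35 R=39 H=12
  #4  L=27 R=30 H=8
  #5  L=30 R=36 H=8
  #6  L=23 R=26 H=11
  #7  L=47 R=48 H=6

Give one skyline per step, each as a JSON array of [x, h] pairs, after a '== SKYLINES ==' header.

== SKYLINES ==
[[35,2],[39,0]]
[[35,3],[47,0]]
[[35,12],[39,3],[47,0]]
[[27,8],[30,0],[35,12],[39,3],[47,0]]
[[27,8],[35,12],[39,3],[47,0]]
[[23,11],[26,0],[27,8],[35,12],[39,3],[47,0]]
[[23,11],[26,0],[27,8],[35,12],[39,3],[47,6],[48,0]]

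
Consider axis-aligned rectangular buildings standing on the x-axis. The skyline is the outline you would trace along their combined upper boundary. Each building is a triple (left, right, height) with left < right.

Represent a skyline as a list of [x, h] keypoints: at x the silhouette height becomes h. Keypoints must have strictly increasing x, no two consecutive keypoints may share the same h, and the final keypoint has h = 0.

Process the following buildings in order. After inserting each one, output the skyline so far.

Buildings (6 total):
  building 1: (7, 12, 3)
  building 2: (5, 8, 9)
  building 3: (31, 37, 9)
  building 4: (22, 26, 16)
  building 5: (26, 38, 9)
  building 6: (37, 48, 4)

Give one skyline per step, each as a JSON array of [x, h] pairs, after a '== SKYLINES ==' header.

== SKYLINES ==
[[7,3],[12,0]]
[[5,9],[8,3],[12,0]]
[[5,9],[8,3],[12,0],[31,9],[37,0]]
[[5,9],[8,3],[12,0],[22,16],[26,0],[31,9],[37,0]]
[[5,9],[8,3],[12,0],[22,16],[26,9],[38,0]]
[[5,9],[8,3],[12,0],[22,16],[26,9],[38,4],[48,0]]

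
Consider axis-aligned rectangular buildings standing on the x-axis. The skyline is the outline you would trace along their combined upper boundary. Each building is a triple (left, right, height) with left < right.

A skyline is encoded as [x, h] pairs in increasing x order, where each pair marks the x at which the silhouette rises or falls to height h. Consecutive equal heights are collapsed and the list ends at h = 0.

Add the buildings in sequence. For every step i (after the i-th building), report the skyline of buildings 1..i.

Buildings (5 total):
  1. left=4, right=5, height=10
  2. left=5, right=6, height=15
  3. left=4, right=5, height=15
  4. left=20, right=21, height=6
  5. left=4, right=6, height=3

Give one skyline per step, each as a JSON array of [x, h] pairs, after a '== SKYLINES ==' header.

== SKYLINES ==
[[4,10],[5,0]]
[[4,10],[5,15],[6,0]]
[[4,15],[6,0]]
[[4,15],[6,0],[20,6],[21,0]]
[[4,15],[6,0],[20,6],[21,0]]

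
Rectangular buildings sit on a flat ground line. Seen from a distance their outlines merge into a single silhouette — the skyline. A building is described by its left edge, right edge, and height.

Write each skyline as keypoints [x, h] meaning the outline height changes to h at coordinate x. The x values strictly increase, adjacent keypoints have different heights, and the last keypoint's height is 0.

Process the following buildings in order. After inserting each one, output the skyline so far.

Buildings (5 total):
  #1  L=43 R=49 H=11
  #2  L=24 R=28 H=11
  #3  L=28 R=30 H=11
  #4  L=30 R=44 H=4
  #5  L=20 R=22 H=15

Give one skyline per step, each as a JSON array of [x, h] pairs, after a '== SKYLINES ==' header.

== SKYLINES ==
[[43,11],[49,0]]
[[24,11],[28,0],[43,11],[49,0]]
[[24,11],[30,0],[43,11],[49,0]]
[[24,11],[30,4],[43,11],[49,0]]
[[20,15],[22,0],[24,11],[30,4],[43,11],[49,0]]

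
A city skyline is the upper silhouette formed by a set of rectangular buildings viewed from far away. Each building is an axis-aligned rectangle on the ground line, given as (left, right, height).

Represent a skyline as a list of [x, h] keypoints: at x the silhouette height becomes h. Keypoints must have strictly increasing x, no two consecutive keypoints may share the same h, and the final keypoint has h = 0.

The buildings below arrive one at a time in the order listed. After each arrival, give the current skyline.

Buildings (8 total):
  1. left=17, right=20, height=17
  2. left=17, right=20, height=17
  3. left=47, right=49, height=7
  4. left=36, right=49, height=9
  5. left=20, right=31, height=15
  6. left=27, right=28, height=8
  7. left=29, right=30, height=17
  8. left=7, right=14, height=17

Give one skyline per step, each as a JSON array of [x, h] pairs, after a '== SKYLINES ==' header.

== SKYLINES ==
[[17,17],[20,0]]
[[17,17],[20,0]]
[[17,17],[20,0],[47,7],[49,0]]
[[17,17],[20,0],[36,9],[49,0]]
[[17,17],[20,15],[31,0],[36,9],[49,0]]
[[17,17],[20,15],[31,0],[36,9],[49,0]]
[[17,17],[20,15],[29,17],[30,15],[31,0],[36,9],[49,0]]
[[7,17],[14,0],[17,17],[20,15],[29,17],[30,15],[31,0],[36,9],[49,0]]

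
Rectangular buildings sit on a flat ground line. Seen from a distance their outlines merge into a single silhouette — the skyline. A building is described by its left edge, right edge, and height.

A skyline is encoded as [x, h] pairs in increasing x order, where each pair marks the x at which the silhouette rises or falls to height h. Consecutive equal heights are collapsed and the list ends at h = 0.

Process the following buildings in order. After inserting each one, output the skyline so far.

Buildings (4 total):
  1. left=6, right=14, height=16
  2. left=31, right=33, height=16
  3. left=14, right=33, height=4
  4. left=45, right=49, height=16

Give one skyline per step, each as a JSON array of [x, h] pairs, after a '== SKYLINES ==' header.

== SKYLINES ==
[[6,16],[14,0]]
[[6,16],[14,0],[31,16],[33,0]]
[[6,16],[14,4],[31,16],[33,0]]
[[6,16],[14,4],[31,16],[33,0],[45,16],[49,0]]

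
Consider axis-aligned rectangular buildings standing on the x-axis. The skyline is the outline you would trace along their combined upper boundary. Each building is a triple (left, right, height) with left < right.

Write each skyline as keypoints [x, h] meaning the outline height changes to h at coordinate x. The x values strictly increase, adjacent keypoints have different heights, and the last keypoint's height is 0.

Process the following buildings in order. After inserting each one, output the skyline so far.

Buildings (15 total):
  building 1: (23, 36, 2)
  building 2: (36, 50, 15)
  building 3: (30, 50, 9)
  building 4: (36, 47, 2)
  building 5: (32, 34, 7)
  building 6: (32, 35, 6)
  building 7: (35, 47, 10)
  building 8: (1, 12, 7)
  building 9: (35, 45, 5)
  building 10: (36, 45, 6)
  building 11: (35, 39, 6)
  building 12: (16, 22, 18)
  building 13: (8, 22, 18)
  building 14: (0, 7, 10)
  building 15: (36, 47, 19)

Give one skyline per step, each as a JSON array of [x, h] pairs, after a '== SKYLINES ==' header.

== SKYLINES ==
[[23,2],[36,0]]
[[23,2],[36,15],[50,0]]
[[23,2],[30,9],[36,15],[50,0]]
[[23,2],[30,9],[36,15],[50,0]]
[[23,2],[30,9],[36,15],[50,0]]
[[23,2],[30,9],[36,15],[50,0]]
[[23,2],[30,9],[35,10],[36,15],[50,0]]
[[1,7],[12,0],[23,2],[30,9],[35,10],[36,15],[50,0]]
[[1,7],[12,0],[23,2],[30,9],[35,10],[36,15],[50,0]]
[[1,7],[12,0],[23,2],[30,9],[35,10],[36,15],[50,0]]
[[1,7],[12,0],[23,2],[30,9],[35,10],[36,15],[50,0]]
[[1,7],[12,0],[16,18],[22,0],[23,2],[30,9],[35,10],[36,15],[50,0]]
[[1,7],[8,18],[22,0],[23,2],[30,9],[35,10],[36,15],[50,0]]
[[0,10],[7,7],[8,18],[22,0],[23,2],[30,9],[35,10],[36,15],[50,0]]
[[0,10],[7,7],[8,18],[22,0],[23,2],[30,9],[35,10],[36,19],[47,15],[50,0]]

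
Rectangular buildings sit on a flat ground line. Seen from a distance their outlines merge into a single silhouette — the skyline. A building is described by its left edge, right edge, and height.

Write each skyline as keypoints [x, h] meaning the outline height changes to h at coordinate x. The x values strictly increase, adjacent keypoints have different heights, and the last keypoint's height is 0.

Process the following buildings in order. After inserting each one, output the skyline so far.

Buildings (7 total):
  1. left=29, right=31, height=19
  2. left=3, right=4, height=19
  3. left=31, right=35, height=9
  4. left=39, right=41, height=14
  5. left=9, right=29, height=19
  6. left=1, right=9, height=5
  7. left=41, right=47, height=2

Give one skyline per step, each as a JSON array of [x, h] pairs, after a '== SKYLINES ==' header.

== SKYLINES ==
[[29,19],[31,0]]
[[3,19],[4,0],[29,19],[31,0]]
[[3,19],[4,0],[29,19],[31,9],[35,0]]
[[3,19],[4,0],[29,19],[31,9],[35,0],[39,14],[41,0]]
[[3,19],[4,0],[9,19],[31,9],[35,0],[39,14],[41,0]]
[[1,5],[3,19],[4,5],[9,19],[31,9],[35,0],[39,14],[41,0]]
[[1,5],[3,19],[4,5],[9,19],[31,9],[35,0],[39,14],[41,2],[47,0]]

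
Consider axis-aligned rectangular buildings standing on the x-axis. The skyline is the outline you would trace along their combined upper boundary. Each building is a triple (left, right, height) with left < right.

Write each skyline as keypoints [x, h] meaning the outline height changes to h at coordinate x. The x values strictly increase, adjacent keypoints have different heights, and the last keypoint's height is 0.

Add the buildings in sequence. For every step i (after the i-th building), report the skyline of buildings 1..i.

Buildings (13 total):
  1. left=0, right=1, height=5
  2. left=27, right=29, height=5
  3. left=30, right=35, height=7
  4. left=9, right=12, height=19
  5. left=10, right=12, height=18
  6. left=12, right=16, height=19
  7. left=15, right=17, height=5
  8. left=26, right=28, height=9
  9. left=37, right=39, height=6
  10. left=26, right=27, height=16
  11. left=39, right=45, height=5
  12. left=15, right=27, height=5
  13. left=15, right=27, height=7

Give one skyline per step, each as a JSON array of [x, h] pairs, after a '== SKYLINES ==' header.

== SKYLINES ==
[[0,5],[1,0]]
[[0,5],[1,0],[27,5],[29,0]]
[[0,5],[1,0],[27,5],[29,0],[30,7],[35,0]]
[[0,5],[1,0],[9,19],[12,0],[27,5],[29,0],[30,7],[35,0]]
[[0,5],[1,0],[9,19],[12,0],[27,5],[29,0],[30,7],[35,0]]
[[0,5],[1,0],[9,19],[16,0],[27,5],[29,0],[30,7],[35,0]]
[[0,5],[1,0],[9,19],[16,5],[17,0],[27,5],[29,0],[30,7],[35,0]]
[[0,5],[1,0],[9,19],[16,5],[17,0],[26,9],[28,5],[29,0],[30,7],[35,0]]
[[0,5],[1,0],[9,19],[16,5],[17,0],[26,9],[28,5],[29,0],[30,7],[35,0],[37,6],[39,0]]
[[0,5],[1,0],[9,19],[16,5],[17,0],[26,16],[27,9],[28,5],[29,0],[30,7],[35,0],[37,6],[39,0]]
[[0,5],[1,0],[9,19],[16,5],[17,0],[26,16],[27,9],[28,5],[29,0],[30,7],[35,0],[37,6],[39,5],[45,0]]
[[0,5],[1,0],[9,19],[16,5],[26,16],[27,9],[28,5],[29,0],[30,7],[35,0],[37,6],[39,5],[45,0]]
[[0,5],[1,0],[9,19],[16,7],[26,16],[27,9],[28,5],[29,0],[30,7],[35,0],[37,6],[39,5],[45,0]]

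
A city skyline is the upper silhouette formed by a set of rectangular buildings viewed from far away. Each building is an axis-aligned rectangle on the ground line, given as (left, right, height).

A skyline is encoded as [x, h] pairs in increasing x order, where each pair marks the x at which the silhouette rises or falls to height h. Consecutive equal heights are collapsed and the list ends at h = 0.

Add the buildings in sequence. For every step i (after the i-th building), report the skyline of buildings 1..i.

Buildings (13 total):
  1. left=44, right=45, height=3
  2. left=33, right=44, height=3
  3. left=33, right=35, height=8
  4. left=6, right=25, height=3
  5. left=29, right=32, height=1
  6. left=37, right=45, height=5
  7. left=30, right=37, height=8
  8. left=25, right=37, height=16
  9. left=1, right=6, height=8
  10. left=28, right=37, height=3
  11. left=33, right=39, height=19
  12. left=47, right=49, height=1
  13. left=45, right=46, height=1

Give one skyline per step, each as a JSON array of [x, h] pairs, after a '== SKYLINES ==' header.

== SKYLINES ==
[[44,3],[45,0]]
[[33,3],[45,0]]
[[33,8],[35,3],[45,0]]
[[6,3],[25,0],[33,8],[35,3],[45,0]]
[[6,3],[25,0],[29,1],[32,0],[33,8],[35,3],[45,0]]
[[6,3],[25,0],[29,1],[32,0],[33,8],[35,3],[37,5],[45,0]]
[[6,3],[25,0],[29,1],[30,8],[37,5],[45,0]]
[[6,3],[25,16],[37,5],[45,0]]
[[1,8],[6,3],[25,16],[37,5],[45,0]]
[[1,8],[6,3],[25,16],[37,5],[45,0]]
[[1,8],[6,3],[25,16],[33,19],[39,5],[45,0]]
[[1,8],[6,3],[25,16],[33,19],[39,5],[45,0],[47,1],[49,0]]
[[1,8],[6,3],[25,16],[33,19],[39,5],[45,1],[46,0],[47,1],[49,0]]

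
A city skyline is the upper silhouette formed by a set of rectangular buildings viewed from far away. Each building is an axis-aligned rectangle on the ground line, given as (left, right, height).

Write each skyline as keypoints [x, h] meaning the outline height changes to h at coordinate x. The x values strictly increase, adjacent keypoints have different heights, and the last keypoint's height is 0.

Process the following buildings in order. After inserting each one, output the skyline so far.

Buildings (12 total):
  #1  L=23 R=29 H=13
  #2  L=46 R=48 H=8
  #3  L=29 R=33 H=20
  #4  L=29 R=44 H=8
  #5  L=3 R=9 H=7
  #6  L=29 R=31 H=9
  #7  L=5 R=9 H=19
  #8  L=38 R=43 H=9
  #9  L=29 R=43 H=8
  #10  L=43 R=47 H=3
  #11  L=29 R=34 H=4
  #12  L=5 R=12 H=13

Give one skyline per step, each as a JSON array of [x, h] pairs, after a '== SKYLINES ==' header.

== SKYLINES ==
[[23,13],[29,0]]
[[23,13],[29,0],[46,8],[48,0]]
[[23,13],[29,20],[33,0],[46,8],[48,0]]
[[23,13],[29,20],[33,8],[44,0],[46,8],[48,0]]
[[3,7],[9,0],[23,13],[29,20],[33,8],[44,0],[46,8],[48,0]]
[[3,7],[9,0],[23,13],[29,20],[33,8],[44,0],[46,8],[48,0]]
[[3,7],[5,19],[9,0],[23,13],[29,20],[33,8],[44,0],[46,8],[48,0]]
[[3,7],[5,19],[9,0],[23,13],[29,20],[33,8],[38,9],[43,8],[44,0],[46,8],[48,0]]
[[3,7],[5,19],[9,0],[23,13],[29,20],[33,8],[38,9],[43,8],[44,0],[46,8],[48,0]]
[[3,7],[5,19],[9,0],[23,13],[29,20],[33,8],[38,9],[43,8],[44,3],[46,8],[48,0]]
[[3,7],[5,19],[9,0],[23,13],[29,20],[33,8],[38,9],[43,8],[44,3],[46,8],[48,0]]
[[3,7],[5,19],[9,13],[12,0],[23,13],[29,20],[33,8],[38,9],[43,8],[44,3],[46,8],[48,0]]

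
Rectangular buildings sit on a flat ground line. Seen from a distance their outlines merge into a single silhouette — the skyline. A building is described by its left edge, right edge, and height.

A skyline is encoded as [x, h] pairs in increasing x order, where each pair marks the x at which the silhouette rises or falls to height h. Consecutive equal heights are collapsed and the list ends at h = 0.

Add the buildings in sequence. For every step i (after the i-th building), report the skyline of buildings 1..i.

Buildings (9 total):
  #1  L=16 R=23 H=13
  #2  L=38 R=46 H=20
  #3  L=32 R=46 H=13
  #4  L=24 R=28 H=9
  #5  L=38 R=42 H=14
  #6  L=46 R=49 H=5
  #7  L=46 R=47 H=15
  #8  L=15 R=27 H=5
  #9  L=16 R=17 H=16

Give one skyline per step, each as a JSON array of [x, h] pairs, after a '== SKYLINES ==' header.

== SKYLINES ==
[[16,13],[23,0]]
[[16,13],[23,0],[38,20],[46,0]]
[[16,13],[23,0],[32,13],[38,20],[46,0]]
[[16,13],[23,0],[24,9],[28,0],[32,13],[38,20],[46,0]]
[[16,13],[23,0],[24,9],[28,0],[32,13],[38,20],[46,0]]
[[16,13],[23,0],[24,9],[28,0],[32,13],[38,20],[46,5],[49,0]]
[[16,13],[23,0],[24,9],[28,0],[32,13],[38,20],[46,15],[47,5],[49,0]]
[[15,5],[16,13],[23,5],[24,9],[28,0],[32,13],[38,20],[46,15],[47,5],[49,0]]
[[15,5],[16,16],[17,13],[23,5],[24,9],[28,0],[32,13],[38,20],[46,15],[47,5],[49,0]]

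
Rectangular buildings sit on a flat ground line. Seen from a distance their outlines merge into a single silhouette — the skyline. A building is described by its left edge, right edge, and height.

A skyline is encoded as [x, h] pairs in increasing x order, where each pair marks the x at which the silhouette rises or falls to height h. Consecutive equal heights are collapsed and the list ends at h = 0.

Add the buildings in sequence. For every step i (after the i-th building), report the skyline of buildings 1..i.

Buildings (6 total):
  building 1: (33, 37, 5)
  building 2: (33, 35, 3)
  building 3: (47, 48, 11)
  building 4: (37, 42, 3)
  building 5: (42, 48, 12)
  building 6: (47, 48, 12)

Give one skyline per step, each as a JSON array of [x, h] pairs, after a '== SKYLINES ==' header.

== SKYLINES ==
[[33,5],[37,0]]
[[33,5],[37,0]]
[[33,5],[37,0],[47,11],[48,0]]
[[33,5],[37,3],[42,0],[47,11],[48,0]]
[[33,5],[37,3],[42,12],[48,0]]
[[33,5],[37,3],[42,12],[48,0]]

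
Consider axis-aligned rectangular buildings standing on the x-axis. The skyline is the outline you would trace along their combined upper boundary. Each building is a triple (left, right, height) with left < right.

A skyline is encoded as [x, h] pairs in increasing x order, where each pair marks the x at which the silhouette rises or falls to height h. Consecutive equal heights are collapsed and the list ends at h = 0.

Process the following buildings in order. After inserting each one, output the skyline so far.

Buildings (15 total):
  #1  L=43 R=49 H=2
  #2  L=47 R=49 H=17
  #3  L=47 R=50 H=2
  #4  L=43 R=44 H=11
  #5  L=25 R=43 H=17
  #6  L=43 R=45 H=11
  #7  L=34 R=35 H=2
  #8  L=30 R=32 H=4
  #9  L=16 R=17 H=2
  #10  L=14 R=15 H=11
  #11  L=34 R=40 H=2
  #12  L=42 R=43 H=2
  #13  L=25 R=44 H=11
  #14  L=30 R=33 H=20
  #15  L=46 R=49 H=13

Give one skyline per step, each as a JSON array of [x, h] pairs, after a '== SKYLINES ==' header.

== SKYLINES ==
[[43,2],[49,0]]
[[43,2],[47,17],[49,0]]
[[43,2],[47,17],[49,2],[50,0]]
[[43,11],[44,2],[47,17],[49,2],[50,0]]
[[25,17],[43,11],[44,2],[47,17],[49,2],[50,0]]
[[25,17],[43,11],[45,2],[47,17],[49,2],[50,0]]
[[25,17],[43,11],[45,2],[47,17],[49,2],[50,0]]
[[25,17],[43,11],[45,2],[47,17],[49,2],[50,0]]
[[16,2],[17,0],[25,17],[43,11],[45,2],[47,17],[49,2],[50,0]]
[[14,11],[15,0],[16,2],[17,0],[25,17],[43,11],[45,2],[47,17],[49,2],[50,0]]
[[14,11],[15,0],[16,2],[17,0],[25,17],[43,11],[45,2],[47,17],[49,2],[50,0]]
[[14,11],[15,0],[16,2],[17,0],[25,17],[43,11],[45,2],[47,17],[49,2],[50,0]]
[[14,11],[15,0],[16,2],[17,0],[25,17],[43,11],[45,2],[47,17],[49,2],[50,0]]
[[14,11],[15,0],[16,2],[17,0],[25,17],[30,20],[33,17],[43,11],[45,2],[47,17],[49,2],[50,0]]
[[14,11],[15,0],[16,2],[17,0],[25,17],[30,20],[33,17],[43,11],[45,2],[46,13],[47,17],[49,2],[50,0]]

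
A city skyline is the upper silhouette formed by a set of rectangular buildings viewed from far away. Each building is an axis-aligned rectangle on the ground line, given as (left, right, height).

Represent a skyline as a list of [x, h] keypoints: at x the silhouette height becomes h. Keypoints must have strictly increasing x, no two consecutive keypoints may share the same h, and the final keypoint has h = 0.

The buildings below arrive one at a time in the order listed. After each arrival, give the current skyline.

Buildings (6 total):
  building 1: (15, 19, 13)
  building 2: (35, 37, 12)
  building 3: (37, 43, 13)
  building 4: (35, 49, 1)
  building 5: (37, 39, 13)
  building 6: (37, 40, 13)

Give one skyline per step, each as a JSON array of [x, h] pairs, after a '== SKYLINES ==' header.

== SKYLINES ==
[[15,13],[19,0]]
[[15,13],[19,0],[35,12],[37,0]]
[[15,13],[19,0],[35,12],[37,13],[43,0]]
[[15,13],[19,0],[35,12],[37,13],[43,1],[49,0]]
[[15,13],[19,0],[35,12],[37,13],[43,1],[49,0]]
[[15,13],[19,0],[35,12],[37,13],[43,1],[49,0]]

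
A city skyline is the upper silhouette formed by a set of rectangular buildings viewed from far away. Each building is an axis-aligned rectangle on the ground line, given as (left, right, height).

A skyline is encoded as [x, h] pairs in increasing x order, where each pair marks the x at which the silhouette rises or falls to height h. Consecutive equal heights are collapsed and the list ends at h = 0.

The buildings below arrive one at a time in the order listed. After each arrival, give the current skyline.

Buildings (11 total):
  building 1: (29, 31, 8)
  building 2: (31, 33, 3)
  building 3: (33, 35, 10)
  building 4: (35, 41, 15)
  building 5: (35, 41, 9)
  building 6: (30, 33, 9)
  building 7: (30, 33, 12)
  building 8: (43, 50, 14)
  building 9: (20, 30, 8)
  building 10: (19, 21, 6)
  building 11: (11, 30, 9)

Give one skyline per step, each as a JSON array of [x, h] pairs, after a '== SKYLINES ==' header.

== SKYLINES ==
[[29,8],[31,0]]
[[29,8],[31,3],[33,0]]
[[29,8],[31,3],[33,10],[35,0]]
[[29,8],[31,3],[33,10],[35,15],[41,0]]
[[29,8],[31,3],[33,10],[35,15],[41,0]]
[[29,8],[30,9],[33,10],[35,15],[41,0]]
[[29,8],[30,12],[33,10],[35,15],[41,0]]
[[29,8],[30,12],[33,10],[35,15],[41,0],[43,14],[50,0]]
[[20,8],[30,12],[33,10],[35,15],[41,0],[43,14],[50,0]]
[[19,6],[20,8],[30,12],[33,10],[35,15],[41,0],[43,14],[50,0]]
[[11,9],[30,12],[33,10],[35,15],[41,0],[43,14],[50,0]]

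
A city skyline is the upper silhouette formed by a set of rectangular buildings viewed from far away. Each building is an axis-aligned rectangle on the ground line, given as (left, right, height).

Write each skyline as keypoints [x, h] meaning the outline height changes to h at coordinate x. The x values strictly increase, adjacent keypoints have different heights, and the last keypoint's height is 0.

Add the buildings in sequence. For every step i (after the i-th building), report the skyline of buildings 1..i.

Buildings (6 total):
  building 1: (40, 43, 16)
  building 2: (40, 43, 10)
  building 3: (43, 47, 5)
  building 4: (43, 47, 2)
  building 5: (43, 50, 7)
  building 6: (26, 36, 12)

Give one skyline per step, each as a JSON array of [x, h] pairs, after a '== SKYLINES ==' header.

== SKYLINES ==
[[40,16],[43,0]]
[[40,16],[43,0]]
[[40,16],[43,5],[47,0]]
[[40,16],[43,5],[47,0]]
[[40,16],[43,7],[50,0]]
[[26,12],[36,0],[40,16],[43,7],[50,0]]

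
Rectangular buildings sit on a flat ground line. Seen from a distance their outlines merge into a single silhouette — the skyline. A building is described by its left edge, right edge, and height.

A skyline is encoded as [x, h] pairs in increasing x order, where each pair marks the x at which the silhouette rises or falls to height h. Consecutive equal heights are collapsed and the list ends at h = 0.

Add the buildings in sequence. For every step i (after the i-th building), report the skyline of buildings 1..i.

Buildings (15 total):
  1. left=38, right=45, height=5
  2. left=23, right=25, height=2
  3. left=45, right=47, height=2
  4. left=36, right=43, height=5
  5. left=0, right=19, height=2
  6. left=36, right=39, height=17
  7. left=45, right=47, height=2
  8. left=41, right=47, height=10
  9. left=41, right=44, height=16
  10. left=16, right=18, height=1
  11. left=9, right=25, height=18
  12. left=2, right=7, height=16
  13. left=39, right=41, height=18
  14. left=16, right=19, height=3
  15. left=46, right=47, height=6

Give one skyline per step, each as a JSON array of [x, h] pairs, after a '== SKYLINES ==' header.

== SKYLINES ==
[[38,5],[45,0]]
[[23,2],[25,0],[38,5],[45,0]]
[[23,2],[25,0],[38,5],[45,2],[47,0]]
[[23,2],[25,0],[36,5],[45,2],[47,0]]
[[0,2],[19,0],[23,2],[25,0],[36,5],[45,2],[47,0]]
[[0,2],[19,0],[23,2],[25,0],[36,17],[39,5],[45,2],[47,0]]
[[0,2],[19,0],[23,2],[25,0],[36,17],[39,5],[45,2],[47,0]]
[[0,2],[19,0],[23,2],[25,0],[36,17],[39,5],[41,10],[47,0]]
[[0,2],[19,0],[23,2],[25,0],[36,17],[39,5],[41,16],[44,10],[47,0]]
[[0,2],[19,0],[23,2],[25,0],[36,17],[39,5],[41,16],[44,10],[47,0]]
[[0,2],[9,18],[25,0],[36,17],[39,5],[41,16],[44,10],[47,0]]
[[0,2],[2,16],[7,2],[9,18],[25,0],[36,17],[39,5],[41,16],[44,10],[47,0]]
[[0,2],[2,16],[7,2],[9,18],[25,0],[36,17],[39,18],[41,16],[44,10],[47,0]]
[[0,2],[2,16],[7,2],[9,18],[25,0],[36,17],[39,18],[41,16],[44,10],[47,0]]
[[0,2],[2,16],[7,2],[9,18],[25,0],[36,17],[39,18],[41,16],[44,10],[47,0]]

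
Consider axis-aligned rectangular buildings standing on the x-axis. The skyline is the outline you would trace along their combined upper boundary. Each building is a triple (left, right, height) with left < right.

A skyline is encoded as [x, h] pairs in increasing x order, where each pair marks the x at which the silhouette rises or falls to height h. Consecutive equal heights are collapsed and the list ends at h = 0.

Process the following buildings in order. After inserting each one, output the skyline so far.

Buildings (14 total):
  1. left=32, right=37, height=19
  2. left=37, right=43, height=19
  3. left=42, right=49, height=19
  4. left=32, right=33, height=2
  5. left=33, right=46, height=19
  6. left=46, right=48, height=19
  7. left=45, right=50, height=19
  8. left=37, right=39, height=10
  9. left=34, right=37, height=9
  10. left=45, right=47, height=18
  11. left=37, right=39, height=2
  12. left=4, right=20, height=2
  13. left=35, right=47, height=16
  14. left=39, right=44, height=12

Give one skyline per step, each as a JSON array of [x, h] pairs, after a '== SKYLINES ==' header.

== SKYLINES ==
[[32,19],[37,0]]
[[32,19],[43,0]]
[[32,19],[49,0]]
[[32,19],[49,0]]
[[32,19],[49,0]]
[[32,19],[49,0]]
[[32,19],[50,0]]
[[32,19],[50,0]]
[[32,19],[50,0]]
[[32,19],[50,0]]
[[32,19],[50,0]]
[[4,2],[20,0],[32,19],[50,0]]
[[4,2],[20,0],[32,19],[50,0]]
[[4,2],[20,0],[32,19],[50,0]]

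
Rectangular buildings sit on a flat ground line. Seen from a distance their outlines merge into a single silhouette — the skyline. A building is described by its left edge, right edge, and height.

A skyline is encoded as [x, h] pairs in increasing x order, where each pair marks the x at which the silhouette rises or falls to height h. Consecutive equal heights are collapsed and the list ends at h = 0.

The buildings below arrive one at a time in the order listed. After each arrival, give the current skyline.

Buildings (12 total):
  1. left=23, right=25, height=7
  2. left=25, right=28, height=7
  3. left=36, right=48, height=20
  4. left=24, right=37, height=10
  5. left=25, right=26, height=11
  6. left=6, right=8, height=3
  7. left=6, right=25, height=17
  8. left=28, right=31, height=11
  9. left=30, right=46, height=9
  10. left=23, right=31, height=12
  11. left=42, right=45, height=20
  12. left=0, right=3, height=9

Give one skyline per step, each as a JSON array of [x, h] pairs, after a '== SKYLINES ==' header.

== SKYLINES ==
[[23,7],[25,0]]
[[23,7],[28,0]]
[[23,7],[28,0],[36,20],[48,0]]
[[23,7],[24,10],[36,20],[48,0]]
[[23,7],[24,10],[25,11],[26,10],[36,20],[48,0]]
[[6,3],[8,0],[23,7],[24,10],[25,11],[26,10],[36,20],[48,0]]
[[6,17],[25,11],[26,10],[36,20],[48,0]]
[[6,17],[25,11],[26,10],[28,11],[31,10],[36,20],[48,0]]
[[6,17],[25,11],[26,10],[28,11],[31,10],[36,20],[48,0]]
[[6,17],[25,12],[31,10],[36,20],[48,0]]
[[6,17],[25,12],[31,10],[36,20],[48,0]]
[[0,9],[3,0],[6,17],[25,12],[31,10],[36,20],[48,0]]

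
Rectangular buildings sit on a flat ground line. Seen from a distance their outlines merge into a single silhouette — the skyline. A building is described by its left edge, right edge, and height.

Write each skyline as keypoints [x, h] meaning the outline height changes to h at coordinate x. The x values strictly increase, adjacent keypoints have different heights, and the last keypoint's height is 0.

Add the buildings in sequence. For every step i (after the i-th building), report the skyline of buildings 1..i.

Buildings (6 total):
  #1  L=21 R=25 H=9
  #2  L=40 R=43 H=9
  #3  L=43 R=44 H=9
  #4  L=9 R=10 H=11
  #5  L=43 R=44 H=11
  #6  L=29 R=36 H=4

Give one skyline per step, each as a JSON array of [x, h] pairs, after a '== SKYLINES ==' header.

== SKYLINES ==
[[21,9],[25,0]]
[[21,9],[25,0],[40,9],[43,0]]
[[21,9],[25,0],[40,9],[44,0]]
[[9,11],[10,0],[21,9],[25,0],[40,9],[44,0]]
[[9,11],[10,0],[21,9],[25,0],[40,9],[43,11],[44,0]]
[[9,11],[10,0],[21,9],[25,0],[29,4],[36,0],[40,9],[43,11],[44,0]]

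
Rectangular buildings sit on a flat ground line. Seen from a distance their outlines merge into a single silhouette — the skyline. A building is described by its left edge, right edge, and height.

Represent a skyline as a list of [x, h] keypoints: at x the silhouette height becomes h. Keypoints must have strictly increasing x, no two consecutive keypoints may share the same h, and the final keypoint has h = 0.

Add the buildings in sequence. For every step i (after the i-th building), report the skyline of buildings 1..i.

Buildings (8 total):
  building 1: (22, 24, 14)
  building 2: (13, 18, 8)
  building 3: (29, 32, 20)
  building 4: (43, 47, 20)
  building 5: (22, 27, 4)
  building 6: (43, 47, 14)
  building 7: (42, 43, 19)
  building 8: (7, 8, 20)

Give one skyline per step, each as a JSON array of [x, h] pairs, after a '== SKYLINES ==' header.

== SKYLINES ==
[[22,14],[24,0]]
[[13,8],[18,0],[22,14],[24,0]]
[[13,8],[18,0],[22,14],[24,0],[29,20],[32,0]]
[[13,8],[18,0],[22,14],[24,0],[29,20],[32,0],[43,20],[47,0]]
[[13,8],[18,0],[22,14],[24,4],[27,0],[29,20],[32,0],[43,20],[47,0]]
[[13,8],[18,0],[22,14],[24,4],[27,0],[29,20],[32,0],[43,20],[47,0]]
[[13,8],[18,0],[22,14],[24,4],[27,0],[29,20],[32,0],[42,19],[43,20],[47,0]]
[[7,20],[8,0],[13,8],[18,0],[22,14],[24,4],[27,0],[29,20],[32,0],[42,19],[43,20],[47,0]]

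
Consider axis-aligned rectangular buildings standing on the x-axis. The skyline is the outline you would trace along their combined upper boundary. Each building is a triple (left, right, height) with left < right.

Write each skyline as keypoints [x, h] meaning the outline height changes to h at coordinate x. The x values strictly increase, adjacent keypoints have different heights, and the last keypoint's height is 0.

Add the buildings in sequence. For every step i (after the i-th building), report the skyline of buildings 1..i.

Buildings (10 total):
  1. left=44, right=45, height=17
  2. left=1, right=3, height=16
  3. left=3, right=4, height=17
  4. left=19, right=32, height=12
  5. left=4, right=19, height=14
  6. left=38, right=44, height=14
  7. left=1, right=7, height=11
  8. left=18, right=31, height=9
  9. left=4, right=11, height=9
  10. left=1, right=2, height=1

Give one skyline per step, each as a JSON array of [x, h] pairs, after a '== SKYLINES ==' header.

== SKYLINES ==
[[44,17],[45,0]]
[[1,16],[3,0],[44,17],[45,0]]
[[1,16],[3,17],[4,0],[44,17],[45,0]]
[[1,16],[3,17],[4,0],[19,12],[32,0],[44,17],[45,0]]
[[1,16],[3,17],[4,14],[19,12],[32,0],[44,17],[45,0]]
[[1,16],[3,17],[4,14],[19,12],[32,0],[38,14],[44,17],[45,0]]
[[1,16],[3,17],[4,14],[19,12],[32,0],[38,14],[44,17],[45,0]]
[[1,16],[3,17],[4,14],[19,12],[32,0],[38,14],[44,17],[45,0]]
[[1,16],[3,17],[4,14],[19,12],[32,0],[38,14],[44,17],[45,0]]
[[1,16],[3,17],[4,14],[19,12],[32,0],[38,14],[44,17],[45,0]]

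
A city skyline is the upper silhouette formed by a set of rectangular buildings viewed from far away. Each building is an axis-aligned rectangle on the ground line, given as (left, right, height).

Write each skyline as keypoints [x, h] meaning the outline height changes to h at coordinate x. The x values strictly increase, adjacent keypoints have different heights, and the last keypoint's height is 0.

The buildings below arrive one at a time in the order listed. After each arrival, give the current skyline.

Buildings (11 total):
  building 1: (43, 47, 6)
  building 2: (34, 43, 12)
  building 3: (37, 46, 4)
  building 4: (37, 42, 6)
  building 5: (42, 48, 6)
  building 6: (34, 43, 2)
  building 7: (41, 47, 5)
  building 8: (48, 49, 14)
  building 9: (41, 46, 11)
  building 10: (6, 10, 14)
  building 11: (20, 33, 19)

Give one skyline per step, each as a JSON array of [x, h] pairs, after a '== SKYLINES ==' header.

== SKYLINES ==
[[43,6],[47,0]]
[[34,12],[43,6],[47,0]]
[[34,12],[43,6],[47,0]]
[[34,12],[43,6],[47,0]]
[[34,12],[43,6],[48,0]]
[[34,12],[43,6],[48,0]]
[[34,12],[43,6],[48,0]]
[[34,12],[43,6],[48,14],[49,0]]
[[34,12],[43,11],[46,6],[48,14],[49,0]]
[[6,14],[10,0],[34,12],[43,11],[46,6],[48,14],[49,0]]
[[6,14],[10,0],[20,19],[33,0],[34,12],[43,11],[46,6],[48,14],[49,0]]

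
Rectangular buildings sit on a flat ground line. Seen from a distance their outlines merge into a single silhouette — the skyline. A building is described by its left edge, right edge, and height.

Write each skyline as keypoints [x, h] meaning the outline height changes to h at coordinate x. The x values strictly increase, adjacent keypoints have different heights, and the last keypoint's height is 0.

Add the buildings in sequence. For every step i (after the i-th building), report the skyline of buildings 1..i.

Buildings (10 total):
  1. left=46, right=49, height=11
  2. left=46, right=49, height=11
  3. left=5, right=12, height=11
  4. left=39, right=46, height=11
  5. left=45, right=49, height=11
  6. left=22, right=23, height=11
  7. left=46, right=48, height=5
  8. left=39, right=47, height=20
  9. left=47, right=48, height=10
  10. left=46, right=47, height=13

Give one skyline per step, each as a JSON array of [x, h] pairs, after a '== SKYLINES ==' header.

== SKYLINES ==
[[46,11],[49,0]]
[[46,11],[49,0]]
[[5,11],[12,0],[46,11],[49,0]]
[[5,11],[12,0],[39,11],[49,0]]
[[5,11],[12,0],[39,11],[49,0]]
[[5,11],[12,0],[22,11],[23,0],[39,11],[49,0]]
[[5,11],[12,0],[22,11],[23,0],[39,11],[49,0]]
[[5,11],[12,0],[22,11],[23,0],[39,20],[47,11],[49,0]]
[[5,11],[12,0],[22,11],[23,0],[39,20],[47,11],[49,0]]
[[5,11],[12,0],[22,11],[23,0],[39,20],[47,11],[49,0]]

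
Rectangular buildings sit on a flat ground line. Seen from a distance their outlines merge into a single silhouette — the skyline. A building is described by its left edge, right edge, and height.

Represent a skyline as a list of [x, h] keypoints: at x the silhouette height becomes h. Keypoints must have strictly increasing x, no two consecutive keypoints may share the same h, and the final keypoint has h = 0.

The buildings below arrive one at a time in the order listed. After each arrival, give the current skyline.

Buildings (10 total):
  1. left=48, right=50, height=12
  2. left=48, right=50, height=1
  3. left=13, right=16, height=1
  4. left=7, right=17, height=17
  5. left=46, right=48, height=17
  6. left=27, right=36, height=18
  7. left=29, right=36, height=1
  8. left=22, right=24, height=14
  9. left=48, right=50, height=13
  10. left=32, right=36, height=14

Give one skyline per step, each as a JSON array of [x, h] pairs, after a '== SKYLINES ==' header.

== SKYLINES ==
[[48,12],[50,0]]
[[48,12],[50,0]]
[[13,1],[16,0],[48,12],[50,0]]
[[7,17],[17,0],[48,12],[50,0]]
[[7,17],[17,0],[46,17],[48,12],[50,0]]
[[7,17],[17,0],[27,18],[36,0],[46,17],[48,12],[50,0]]
[[7,17],[17,0],[27,18],[36,0],[46,17],[48,12],[50,0]]
[[7,17],[17,0],[22,14],[24,0],[27,18],[36,0],[46,17],[48,12],[50,0]]
[[7,17],[17,0],[22,14],[24,0],[27,18],[36,0],[46,17],[48,13],[50,0]]
[[7,17],[17,0],[22,14],[24,0],[27,18],[36,0],[46,17],[48,13],[50,0]]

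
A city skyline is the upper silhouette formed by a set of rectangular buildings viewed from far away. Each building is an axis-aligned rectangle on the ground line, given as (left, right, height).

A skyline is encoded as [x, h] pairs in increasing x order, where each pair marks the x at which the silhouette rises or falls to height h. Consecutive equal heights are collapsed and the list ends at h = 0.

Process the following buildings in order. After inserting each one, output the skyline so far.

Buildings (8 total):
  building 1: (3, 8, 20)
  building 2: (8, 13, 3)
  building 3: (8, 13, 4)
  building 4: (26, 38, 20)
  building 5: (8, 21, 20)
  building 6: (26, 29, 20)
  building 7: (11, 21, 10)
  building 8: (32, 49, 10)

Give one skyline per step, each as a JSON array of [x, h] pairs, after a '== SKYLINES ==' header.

== SKYLINES ==
[[3,20],[8,0]]
[[3,20],[8,3],[13,0]]
[[3,20],[8,4],[13,0]]
[[3,20],[8,4],[13,0],[26,20],[38,0]]
[[3,20],[21,0],[26,20],[38,0]]
[[3,20],[21,0],[26,20],[38,0]]
[[3,20],[21,0],[26,20],[38,0]]
[[3,20],[21,0],[26,20],[38,10],[49,0]]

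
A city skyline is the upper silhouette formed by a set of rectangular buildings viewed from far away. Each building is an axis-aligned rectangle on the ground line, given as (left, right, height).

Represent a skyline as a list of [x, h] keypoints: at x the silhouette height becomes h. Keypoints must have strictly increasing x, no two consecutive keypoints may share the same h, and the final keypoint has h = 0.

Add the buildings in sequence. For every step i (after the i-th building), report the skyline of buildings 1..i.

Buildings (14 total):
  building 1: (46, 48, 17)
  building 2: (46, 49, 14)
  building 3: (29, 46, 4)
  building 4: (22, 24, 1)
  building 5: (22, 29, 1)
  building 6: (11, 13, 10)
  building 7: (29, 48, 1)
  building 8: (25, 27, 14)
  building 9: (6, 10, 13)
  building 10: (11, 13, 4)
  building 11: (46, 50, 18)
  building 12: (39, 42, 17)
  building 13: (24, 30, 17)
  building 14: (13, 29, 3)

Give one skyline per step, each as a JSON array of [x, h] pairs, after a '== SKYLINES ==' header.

== SKYLINES ==
[[46,17],[48,0]]
[[46,17],[48,14],[49,0]]
[[29,4],[46,17],[48,14],[49,0]]
[[22,1],[24,0],[29,4],[46,17],[48,14],[49,0]]
[[22,1],[29,4],[46,17],[48,14],[49,0]]
[[11,10],[13,0],[22,1],[29,4],[46,17],[48,14],[49,0]]
[[11,10],[13,0],[22,1],[29,4],[46,17],[48,14],[49,0]]
[[11,10],[13,0],[22,1],[25,14],[27,1],[29,4],[46,17],[48,14],[49,0]]
[[6,13],[10,0],[11,10],[13,0],[22,1],[25,14],[27,1],[29,4],[46,17],[48,14],[49,0]]
[[6,13],[10,0],[11,10],[13,0],[22,1],[25,14],[27,1],[29,4],[46,17],[48,14],[49,0]]
[[6,13],[10,0],[11,10],[13,0],[22,1],[25,14],[27,1],[29,4],[46,18],[50,0]]
[[6,13],[10,0],[11,10],[13,0],[22,1],[25,14],[27,1],[29,4],[39,17],[42,4],[46,18],[50,0]]
[[6,13],[10,0],[11,10],[13,0],[22,1],[24,17],[30,4],[39,17],[42,4],[46,18],[50,0]]
[[6,13],[10,0],[11,10],[13,3],[24,17],[30,4],[39,17],[42,4],[46,18],[50,0]]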